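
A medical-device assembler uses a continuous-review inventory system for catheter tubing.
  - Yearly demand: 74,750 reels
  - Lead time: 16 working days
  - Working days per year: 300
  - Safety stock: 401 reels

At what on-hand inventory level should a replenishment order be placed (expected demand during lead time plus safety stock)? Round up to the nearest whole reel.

4,388 reels

Daily demand d = 74,750 / 300 = 249.167 reels/day
Demand during lead time = 249.167 × 16 = 3,986.67
Reorder point = 3,986.67 + 401 = 4,387.67 → round up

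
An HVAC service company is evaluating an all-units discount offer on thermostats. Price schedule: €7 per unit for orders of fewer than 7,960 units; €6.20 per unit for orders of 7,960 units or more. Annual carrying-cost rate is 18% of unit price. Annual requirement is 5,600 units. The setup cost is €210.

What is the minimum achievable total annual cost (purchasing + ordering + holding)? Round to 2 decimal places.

H₁ = 18%×€7 = €1.2600;  H₂ = 18%×€6.20 = €1.1160
EOQ₁ = √(2×5,600×210/1.2600) = 1,366.26  (< 7,960, feasible at tier 1)
EOQ₂ = √(2×5,600×210/1.1160) = 1,451.73  (< 7,960 → use Q = 7,960 at tier-2 price)
TC(tier 1 (EOQ₁), Q≈1,366.3) = €40,921.49
TC(tier 2, Q≈7,960.0) = €39,309.42
Minimum at tier 2: €39,309.42

€39,309.42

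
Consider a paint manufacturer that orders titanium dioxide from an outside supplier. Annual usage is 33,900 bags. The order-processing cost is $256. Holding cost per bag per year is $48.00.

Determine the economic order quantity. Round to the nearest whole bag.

601 bags

Optimal lot size Q* = (2 × 33,900 × $256 / $48)^½ ≈ 601.33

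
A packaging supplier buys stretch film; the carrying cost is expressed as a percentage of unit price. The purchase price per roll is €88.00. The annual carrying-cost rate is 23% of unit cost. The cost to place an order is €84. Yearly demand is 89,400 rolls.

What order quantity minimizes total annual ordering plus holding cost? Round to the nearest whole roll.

861 rolls

Carrying cost H = €88 × 23% = €20.2400/roll/yr
2DS/H = 2·89,400·84/20.24 = 742,055.34
EOQ = √742,055.34 ≈ 861.43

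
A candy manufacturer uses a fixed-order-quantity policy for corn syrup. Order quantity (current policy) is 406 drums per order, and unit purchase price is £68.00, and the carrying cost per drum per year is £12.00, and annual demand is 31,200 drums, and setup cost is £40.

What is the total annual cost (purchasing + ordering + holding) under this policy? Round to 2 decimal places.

£2,127,109.89

Annual ordering cost = (D/Q)·S = (31,200/406) × 40 = £3,073.89
Annual holding cost  = (Q/2)·H = (406/2) × 12 = £2,436.00
Purchase cost = D·C = 31,200 × 68 = £2,121,600.00
Total = £3,073.89 + £2,436.00 + £2,121,600.00 = £2,127,109.89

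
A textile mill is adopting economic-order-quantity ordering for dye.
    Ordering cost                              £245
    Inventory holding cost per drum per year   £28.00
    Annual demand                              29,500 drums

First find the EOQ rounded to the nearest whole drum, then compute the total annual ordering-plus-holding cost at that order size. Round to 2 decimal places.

EOQ = √(2DS/H) = √(2 × 29,500 × 245 / 28)
    = √(516,250.00) ≈ 718.51 → Q = 719 drums
Orders/yr = 29,500/719 = 41.029; ordering cost = 41.029 × £245 = £10,052.16
Average inventory = 719/2 = 359.5; holding cost = 359.5 × £28 = £10,066.00
Total = £10,052.16 + £10,066.00 = £20,118.16

£20,118.16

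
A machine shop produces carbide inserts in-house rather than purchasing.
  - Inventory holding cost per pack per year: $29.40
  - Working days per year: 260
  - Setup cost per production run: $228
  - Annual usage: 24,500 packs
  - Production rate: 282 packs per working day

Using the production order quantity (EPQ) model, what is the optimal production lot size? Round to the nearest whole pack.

755 packs

d = 24,500/260 = 94.2308 packs/day;  effective holding cost H(1 − d/p) = 29.4·(1 − 94.2308/282) = 19.57594
Q* = √(2DS / H_eff) = √(2·24,500·228 / 19.57594) ≈ 755.45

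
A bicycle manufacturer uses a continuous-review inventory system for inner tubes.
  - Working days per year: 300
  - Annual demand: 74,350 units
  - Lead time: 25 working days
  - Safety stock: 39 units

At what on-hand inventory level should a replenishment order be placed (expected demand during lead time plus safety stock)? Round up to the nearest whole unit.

Daily demand d = 74,350 / 300 = 247.833 units/day
Demand during lead time = 247.833 × 25 = 6,195.83
Reorder point = 6,195.83 + 39 = 6,234.83 → round up

6,235 units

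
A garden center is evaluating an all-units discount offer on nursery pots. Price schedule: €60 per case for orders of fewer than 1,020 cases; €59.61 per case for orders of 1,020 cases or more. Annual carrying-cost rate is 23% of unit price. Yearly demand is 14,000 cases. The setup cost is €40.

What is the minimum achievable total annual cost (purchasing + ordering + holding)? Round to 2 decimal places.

H₁ = 23%×€60 = €13.8000;  H₂ = 23%×€59.61 = €13.7103
EOQ₁ = √(2×14,000×40/13.8000) = 284.88  (< 1,020, feasible at tier 1)
EOQ₂ = √(2×14,000×40/13.7103) = 285.82  (< 1,020 → use Q = 1,020 at tier-2 price)
TC(tier 1 (EOQ₁), Q≈284.9) = €843,931.41
TC(tier 2, Q≈1,020.0) = €842,081.27
Minimum at tier 2: €842,081.27

€842,081.27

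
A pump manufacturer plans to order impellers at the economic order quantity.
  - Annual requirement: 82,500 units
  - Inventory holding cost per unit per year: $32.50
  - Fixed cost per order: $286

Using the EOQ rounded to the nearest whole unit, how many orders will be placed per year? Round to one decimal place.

68.5 orders per year

EOQ = √(2DS/H) = √(2 × 82,500 × 286 / 32.5)
    = √(1,452,000.00) ≈ 1,204.99 → Q = 1,205
N = D/Q = 82,500/1,205 ≈ 68.465 orders/yr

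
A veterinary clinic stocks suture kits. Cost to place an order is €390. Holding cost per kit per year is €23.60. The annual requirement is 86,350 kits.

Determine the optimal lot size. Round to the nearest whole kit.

2DS/H = 2·86,350·390/23.6 = 2,853,940.68
EOQ = √2,853,940.68 ≈ 1,689.36

1,689 kits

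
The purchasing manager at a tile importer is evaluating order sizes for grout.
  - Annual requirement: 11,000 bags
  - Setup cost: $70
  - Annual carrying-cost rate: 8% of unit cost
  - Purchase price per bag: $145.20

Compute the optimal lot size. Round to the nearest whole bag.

364 bags

Holding cost per bag per year: H = 8% × $145.2 = $11.6160
Optimal lot size Q* = (2 × 11,000 × $70 / $11.616)^½ ≈ 364.11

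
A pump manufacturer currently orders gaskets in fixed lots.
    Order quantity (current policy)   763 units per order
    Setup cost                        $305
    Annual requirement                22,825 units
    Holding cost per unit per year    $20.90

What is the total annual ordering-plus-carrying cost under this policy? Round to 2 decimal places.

$17,097.37

Orders/yr = 22,825/763 = 29.915; ordering cost = 29.915 × $305 = $9,124.02
Average inventory = 763/2 = 381.5; holding cost = 381.5 × $20.9 = $7,973.35
Total = $9,124.02 + $7,973.35 = $17,097.37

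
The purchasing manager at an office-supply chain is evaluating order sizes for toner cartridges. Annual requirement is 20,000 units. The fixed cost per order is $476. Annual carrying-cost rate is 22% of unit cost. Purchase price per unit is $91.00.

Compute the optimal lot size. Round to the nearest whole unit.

Carrying cost H = $91 × 22% = $20.0200/unit/yr
2DS/H = 2·20,000·476/20.02 = 951,048.95
EOQ = √951,048.95 ≈ 975.22

975 units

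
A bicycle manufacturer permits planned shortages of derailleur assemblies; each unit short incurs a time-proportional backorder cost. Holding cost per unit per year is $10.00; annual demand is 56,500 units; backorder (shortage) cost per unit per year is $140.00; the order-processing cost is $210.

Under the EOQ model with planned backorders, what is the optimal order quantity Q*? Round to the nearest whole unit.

Q* = √(2DS/H) · √((H + b)/b)
   = √(2 × 56,500 × 210 / 10) · √((10 + 140) / 140)
   = 1,540.454 × 1.0351 ≈ 1,594.52

1,595 units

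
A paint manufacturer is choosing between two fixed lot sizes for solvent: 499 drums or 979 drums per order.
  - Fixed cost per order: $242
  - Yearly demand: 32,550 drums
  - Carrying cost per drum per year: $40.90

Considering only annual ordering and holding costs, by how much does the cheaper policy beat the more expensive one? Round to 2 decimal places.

$2,076.30

TC(Q) = (D/Q)S + (Q/2)H
TC(499) = (32,550/499)×242 + (499/2)×40.9 = $25,990.32
TC(979) = (32,550/979)×242 + (979/2)×40.9 = $28,066.62
Cheaper: Q = 499.  Difference = $2,076.30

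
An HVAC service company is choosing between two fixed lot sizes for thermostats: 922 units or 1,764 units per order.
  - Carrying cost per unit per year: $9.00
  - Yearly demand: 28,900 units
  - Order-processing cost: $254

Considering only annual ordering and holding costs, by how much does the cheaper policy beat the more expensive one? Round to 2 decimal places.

$11.27

TC(Q) = (D/Q)S + (Q/2)H
TC(922) = (28,900/922)×254 + (922/2)×9 = $12,110.61
TC(1,764) = (28,900/1,764)×254 + (1,764/2)×9 = $12,099.34
|ΔTC| = |$12,110.61 − $12,099.34| = $11.27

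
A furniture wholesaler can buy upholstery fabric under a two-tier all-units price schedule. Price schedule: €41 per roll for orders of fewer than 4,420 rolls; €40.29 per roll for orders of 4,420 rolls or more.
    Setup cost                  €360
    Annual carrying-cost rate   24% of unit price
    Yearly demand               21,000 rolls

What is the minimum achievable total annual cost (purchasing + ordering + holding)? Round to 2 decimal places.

€869,170.22

H₁ = 24%×€41 = €9.8400;  H₂ = 24%×€40.29 = €9.6696
EOQ₁ = √(2×21,000×360/9.8400) = 1,239.59  (< 4,420, feasible at tier 1)
EOQ₂ = √(2×21,000×360/9.6696) = 1,250.47  (< 4,420 → use Q = 4,420 at tier-2 price)
TC(tier 1 (EOQ₁), Q≈1,239.6) = €873,197.57
TC(tier 2, Q≈4,420.0) = €869,170.22
Minimum at tier 2: €869,170.22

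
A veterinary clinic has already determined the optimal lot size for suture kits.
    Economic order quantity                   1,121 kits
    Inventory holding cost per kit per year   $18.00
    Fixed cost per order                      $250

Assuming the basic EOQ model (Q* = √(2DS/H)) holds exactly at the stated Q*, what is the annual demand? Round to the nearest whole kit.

EOQ relation: Q² = 2DS/H, so rearrange for the unknown.
D = Q²H / (2S) = 1,121² × 18 / (2 × 250) = 45,239.08

45,239 kits per year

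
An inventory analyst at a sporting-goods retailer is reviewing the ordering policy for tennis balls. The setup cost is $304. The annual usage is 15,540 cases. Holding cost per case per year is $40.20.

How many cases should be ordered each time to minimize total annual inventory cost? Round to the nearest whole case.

2DS/H = 2·15,540·304/40.2 = 235,032.84
EOQ = √235,032.84 ≈ 484.80

485 cases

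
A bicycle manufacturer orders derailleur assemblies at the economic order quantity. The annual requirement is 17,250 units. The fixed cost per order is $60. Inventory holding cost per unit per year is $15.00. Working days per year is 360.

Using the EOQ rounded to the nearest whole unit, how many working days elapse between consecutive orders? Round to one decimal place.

2DS/H = 2·17,250·60/15 = 138,000.00
EOQ = √138,000.00 ≈ 371.48 → Q = 371 units
Days between orders = 360 / (D/Q) = 360 / 46.496 ≈ 7.743

7.7 days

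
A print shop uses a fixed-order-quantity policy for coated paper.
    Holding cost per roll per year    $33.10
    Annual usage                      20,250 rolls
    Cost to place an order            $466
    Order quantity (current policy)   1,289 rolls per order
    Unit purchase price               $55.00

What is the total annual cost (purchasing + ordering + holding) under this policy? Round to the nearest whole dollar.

$1,142,404

Ordering: D/Q × S = 20,250/1,289 × $466 = $7,320.79
Holding:  Q/2 × H = 1,289/2 × $33.1 = $21,332.95
Purchase cost = D·C = 20,250 × 55 = $1,113,750.00
Total = $7,320.79 + $21,332.95 + $1,113,750.00 = $1,142,403.74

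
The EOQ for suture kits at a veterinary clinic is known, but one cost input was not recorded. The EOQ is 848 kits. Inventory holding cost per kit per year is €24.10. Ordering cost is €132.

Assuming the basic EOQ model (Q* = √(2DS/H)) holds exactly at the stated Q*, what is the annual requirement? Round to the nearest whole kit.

Since Q* = (2DS/H)^½, squaring gives Q*²·H = 2DS.
D = Q²H / (2S) = 848² × 24.1 / (2 × 132) = 65,645.48

65,645 kits per year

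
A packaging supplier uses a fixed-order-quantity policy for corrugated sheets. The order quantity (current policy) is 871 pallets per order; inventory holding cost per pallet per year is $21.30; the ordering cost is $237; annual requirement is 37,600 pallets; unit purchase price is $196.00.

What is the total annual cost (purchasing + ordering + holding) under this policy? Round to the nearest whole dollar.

$7,389,107

Ordering: D/Q × S = 37,600/871 × $237 = $10,231.00
Holding:  Q/2 × H = 871/2 × $21.3 = $9,276.15
Purchase cost = D·C = 37,600 × 196 = $7,369,600.00
Total = $10,231.00 + $9,276.15 + $7,369,600.00 = $7,389,107.15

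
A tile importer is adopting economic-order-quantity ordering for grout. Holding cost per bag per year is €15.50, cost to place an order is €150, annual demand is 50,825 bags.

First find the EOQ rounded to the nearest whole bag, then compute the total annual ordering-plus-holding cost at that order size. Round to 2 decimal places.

€15,373.23

Optimal lot size Q* = (2 × 50,825 × €150 / €15.5)^½ ≈ 991.82 → Q = 992 bags
Orders/yr = 50,825/992 = 51.235; ordering cost = 51.235 × €150 = €7,685.23
Average inventory = 992/2 = 496; holding cost = 496 × €15.5 = €7,688.00
Total = €7,685.23 + €7,688.00 = €15,373.23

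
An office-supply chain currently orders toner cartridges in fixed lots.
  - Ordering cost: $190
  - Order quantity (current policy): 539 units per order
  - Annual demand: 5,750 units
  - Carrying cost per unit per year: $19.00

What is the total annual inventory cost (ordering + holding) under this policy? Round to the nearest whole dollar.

Ordering: D/Q × S = 5,750/539 × $190 = $2,026.90
Holding:  Q/2 × H = 539/2 × $19 = $5,120.50
Total = $2,026.90 + $5,120.50 = $7,147.40

$7,147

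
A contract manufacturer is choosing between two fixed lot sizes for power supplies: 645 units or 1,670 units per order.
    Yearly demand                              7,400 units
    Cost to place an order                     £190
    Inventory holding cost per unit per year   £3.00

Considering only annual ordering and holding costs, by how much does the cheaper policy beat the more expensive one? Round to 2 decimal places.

£199.57

TC(Q) = (D/Q)S + (Q/2)H
TC(645) = (7,400/645)×190 + (645/2)×3 = £3,147.34
TC(1,670) = (7,400/1,670)×190 + (1,670/2)×3 = £3,346.92
Lots of 645 are cheaper by £199.57.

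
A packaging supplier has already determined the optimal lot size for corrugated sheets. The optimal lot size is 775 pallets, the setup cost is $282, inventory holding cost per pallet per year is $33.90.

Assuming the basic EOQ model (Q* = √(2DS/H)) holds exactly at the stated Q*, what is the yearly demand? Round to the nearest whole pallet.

Since Q* = (2DS/H)^½, squaring gives Q*²·H = 2DS.
D = Q²H / (2S) = 775² × 33.9 / (2 × 282) = 36,101.40

36,101 pallets per year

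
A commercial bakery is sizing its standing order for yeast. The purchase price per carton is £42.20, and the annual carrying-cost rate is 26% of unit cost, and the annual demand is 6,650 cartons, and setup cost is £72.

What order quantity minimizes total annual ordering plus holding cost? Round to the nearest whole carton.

Holding cost per carton per year: H = 26% × £42.2 = £10.9720
Q* = √(2·D·S / H) = √(2·6,650·72 / 10.972) = √87,276.7 ≈ 295.43

295 cartons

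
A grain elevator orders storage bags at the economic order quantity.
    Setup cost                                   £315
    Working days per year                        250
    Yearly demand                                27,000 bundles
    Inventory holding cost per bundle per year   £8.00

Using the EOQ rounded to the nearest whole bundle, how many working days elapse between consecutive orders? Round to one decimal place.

2DS/H = 2·27,000·315/8 = 2,126,250.00
EOQ = √2,126,250.00 ≈ 1,458.17 → Q = 1,458 bundles
Cycle time = (working days × Q)/D = (250 × 1,458) / 27,000 = 13.500 days

13.5 days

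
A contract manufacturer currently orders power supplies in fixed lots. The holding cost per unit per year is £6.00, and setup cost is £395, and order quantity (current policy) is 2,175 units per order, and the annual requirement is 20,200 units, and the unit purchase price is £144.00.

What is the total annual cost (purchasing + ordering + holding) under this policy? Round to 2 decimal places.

Orders/yr = 20,200/2,175 = 9.287; ordering cost = 9.287 × £395 = £3,668.51
Average inventory = 2,175/2 = 1087.5; holding cost = 1087.5 × £6 = £6,525.00
Purchase cost = D·C = 20,200 × 144 = £2,908,800.00
Total = £3,668.51 + £6,525.00 + £2,908,800.00 = £2,918,993.51

£2,918,993.51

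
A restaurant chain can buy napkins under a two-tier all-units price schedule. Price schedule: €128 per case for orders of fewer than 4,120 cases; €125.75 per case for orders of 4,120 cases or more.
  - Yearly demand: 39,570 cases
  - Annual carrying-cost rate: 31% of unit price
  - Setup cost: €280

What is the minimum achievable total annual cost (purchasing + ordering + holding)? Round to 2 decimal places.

€5,058,920.67

H₁ = 31%×€128 = €39.6800;  H₂ = 31%×€125.75 = €38.9825
EOQ₁ = √(2×39,570×280/39.6800) = 747.29  (< 4,120, feasible at tier 1)
EOQ₂ = √(2×39,570×280/38.9825) = 753.95  (< 4,120 → use Q = 4,120 at tier-2 price)
TC(tier 1 (EOQ₁), Q≈747.3) = €5,094,612.61
TC(tier 2, Q≈4,120.0) = €5,058,920.67
Minimum at tier 2: €5,058,920.67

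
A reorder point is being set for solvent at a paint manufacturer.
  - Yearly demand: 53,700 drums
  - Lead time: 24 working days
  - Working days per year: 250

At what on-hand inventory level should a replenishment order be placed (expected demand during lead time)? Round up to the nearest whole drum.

Daily demand d = 53,700 / 250 = 214.800 drums/day
Demand during lead time = 214.800 × 24 = 5,155.20
Reorder point = 5,155.20 → round up

5,156 drums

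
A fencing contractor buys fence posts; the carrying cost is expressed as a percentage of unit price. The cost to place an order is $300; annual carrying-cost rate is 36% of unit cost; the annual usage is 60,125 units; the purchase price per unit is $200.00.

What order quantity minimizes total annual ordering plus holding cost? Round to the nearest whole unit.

708 units

H = i·C = 0.36 × $200 = $72.0000 per unit-year
2DS/H = 2·60,125·300/72 = 501,041.67
EOQ = √501,041.67 ≈ 707.84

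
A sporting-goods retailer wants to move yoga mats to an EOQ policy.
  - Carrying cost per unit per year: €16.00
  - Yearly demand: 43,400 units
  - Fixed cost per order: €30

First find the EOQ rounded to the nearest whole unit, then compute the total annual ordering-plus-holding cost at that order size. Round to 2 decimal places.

€6,454.77

EOQ = √(2DS/H) = √(2 × 43,400 × 30 / 16)
    = √(162,750.00) ≈ 403.42 → Q = 403 units
Ordering: D/Q × S = 43,400/403 × €30 = €3,230.77
Holding:  Q/2 × H = 403/2 × €16 = €3,224.00
Total = €3,230.77 + €3,224.00 = €6,454.77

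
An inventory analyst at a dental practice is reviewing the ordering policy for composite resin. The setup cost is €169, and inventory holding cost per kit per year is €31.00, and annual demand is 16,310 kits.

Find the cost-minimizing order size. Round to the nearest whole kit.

422 kits

Optimal lot size Q* = (2 × 16,310 × €169 / €31)^½ ≈ 421.70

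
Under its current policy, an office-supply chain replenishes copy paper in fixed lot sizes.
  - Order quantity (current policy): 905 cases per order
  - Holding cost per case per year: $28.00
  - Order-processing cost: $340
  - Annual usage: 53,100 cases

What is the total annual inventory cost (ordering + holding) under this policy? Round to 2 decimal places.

Ordering: D/Q × S = 53,100/905 × $340 = $19,949.17
Holding:  Q/2 × H = 905/2 × $28 = $12,670.00
Total = $19,949.17 + $12,670.00 = $32,619.17

$32,619.17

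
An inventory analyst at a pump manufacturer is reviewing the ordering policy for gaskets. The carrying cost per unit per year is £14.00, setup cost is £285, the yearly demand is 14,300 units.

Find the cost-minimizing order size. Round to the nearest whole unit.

EOQ = √(2DS/H) = √(2 × 14,300 × 285 / 14)
    = √(582,214.29) ≈ 763.03

763 units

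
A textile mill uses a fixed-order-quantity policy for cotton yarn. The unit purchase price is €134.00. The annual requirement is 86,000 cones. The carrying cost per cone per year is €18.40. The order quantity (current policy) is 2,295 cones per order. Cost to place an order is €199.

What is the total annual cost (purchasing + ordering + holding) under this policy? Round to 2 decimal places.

€11,552,571.08

Ordering: D/Q × S = 86,000/2,295 × €199 = €7,457.08
Holding:  Q/2 × H = 2,295/2 × €18.4 = €21,114.00
Purchase cost = D·C = 86,000 × 134 = €11,524,000.00
Total = €7,457.08 + €21,114.00 + €11,524,000.00 = €11,552,571.08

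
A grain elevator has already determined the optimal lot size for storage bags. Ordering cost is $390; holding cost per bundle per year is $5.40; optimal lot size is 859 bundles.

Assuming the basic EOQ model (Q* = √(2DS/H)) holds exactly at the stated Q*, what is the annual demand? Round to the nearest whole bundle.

5,108 bundles per year

EOQ relation: Q² = 2DS/H, so rearrange for the unknown.
D = Q²H / (2S) = 859² × 5.4 / (2 × 390) = 5,108.41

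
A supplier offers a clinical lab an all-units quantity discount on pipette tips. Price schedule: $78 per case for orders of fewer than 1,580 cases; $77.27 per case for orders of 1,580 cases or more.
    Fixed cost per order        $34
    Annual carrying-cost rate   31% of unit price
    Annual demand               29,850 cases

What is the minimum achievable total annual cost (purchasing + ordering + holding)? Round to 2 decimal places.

H₁ = 31%×$78 = $24.1800;  H₂ = 31%×$77.27 = $23.9537
EOQ₁ = √(2×29,850×34/24.1800) = 289.73  (< 1,580, feasible at tier 1)
EOQ₂ = √(2×29,850×34/23.9537) = 291.10  (< 1,580 → use Q = 1,580 at tier-2 price)
TC(tier 1 (EOQ₁), Q≈289.7) = $2,335,305.75
TC(tier 2, Q≈1,580.0) = $2,326,075.26
Minimum at tier 2: $2,326,075.26

$2,326,075.26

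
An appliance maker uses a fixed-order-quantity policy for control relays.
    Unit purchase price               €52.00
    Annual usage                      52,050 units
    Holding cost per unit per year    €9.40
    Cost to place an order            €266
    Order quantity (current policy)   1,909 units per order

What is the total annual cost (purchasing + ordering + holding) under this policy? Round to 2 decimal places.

Ordering: D/Q × S = 52,050/1,909 × €266 = €7,252.65
Holding:  Q/2 × H = 1,909/2 × €9.4 = €8,972.30
Purchase cost = D·C = 52,050 × 52 = €2,706,600.00
Total = €7,252.65 + €8,972.30 + €2,706,600.00 = €2,722,824.95

€2,722,824.95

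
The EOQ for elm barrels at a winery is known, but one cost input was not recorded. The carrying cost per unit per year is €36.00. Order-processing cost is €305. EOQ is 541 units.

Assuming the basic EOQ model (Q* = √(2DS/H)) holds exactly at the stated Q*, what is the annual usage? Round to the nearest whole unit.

From Q* = √(2DS/H) ⇒ Q*² = 2DS/H.
D = Q²H / (2S) = 541² × 36 / (2 × 305) = 17,272.98

17,273 units per year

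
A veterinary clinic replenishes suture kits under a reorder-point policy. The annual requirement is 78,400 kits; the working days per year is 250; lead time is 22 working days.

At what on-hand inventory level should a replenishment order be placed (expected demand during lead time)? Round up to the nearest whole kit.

6,900 kits

Daily demand d = 78,400 / 250 = 313.600 kits/day
Demand during lead time = 313.600 × 22 = 6,899.20
Reorder point = 6,899.20 → round up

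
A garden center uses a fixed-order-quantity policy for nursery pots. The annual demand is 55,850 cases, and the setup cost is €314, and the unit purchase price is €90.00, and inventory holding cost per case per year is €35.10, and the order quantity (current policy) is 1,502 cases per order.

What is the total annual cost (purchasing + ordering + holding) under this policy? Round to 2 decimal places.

Orders/yr = 55,850/1,502 = 37.184; ordering cost = 37.184 × €314 = €11,675.70
Average inventory = 1,502/2 = 751; holding cost = 751 × €35.1 = €26,360.10
Purchase cost = D·C = 55,850 × 90 = €5,026,500.00
Total = €11,675.70 + €26,360.10 + €5,026,500.00 = €5,064,535.80

€5,064,535.80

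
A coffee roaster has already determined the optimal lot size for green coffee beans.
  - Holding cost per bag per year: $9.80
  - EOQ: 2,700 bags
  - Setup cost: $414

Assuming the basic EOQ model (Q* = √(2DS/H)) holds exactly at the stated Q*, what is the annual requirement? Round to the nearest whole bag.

From Q* = √(2DS/H) ⇒ Q*² = 2DS/H.
D = Q²H / (2S) = 2,700² × 9.8 / (2 × 414) = 86,282.61

86,283 bags per year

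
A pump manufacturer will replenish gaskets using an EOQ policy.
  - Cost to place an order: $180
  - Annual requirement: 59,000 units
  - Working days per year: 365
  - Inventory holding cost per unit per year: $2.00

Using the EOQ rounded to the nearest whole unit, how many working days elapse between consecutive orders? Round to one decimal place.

EOQ = √(2DS/H) = √(2 × 59,000 × 180 / 2)
    = √(10,620,000.00) ≈ 3,258.83 → Q = 3,259 units
T = Q/D × 365 days = 3,259/59,000 × 365 = 20.162 days

20.2 days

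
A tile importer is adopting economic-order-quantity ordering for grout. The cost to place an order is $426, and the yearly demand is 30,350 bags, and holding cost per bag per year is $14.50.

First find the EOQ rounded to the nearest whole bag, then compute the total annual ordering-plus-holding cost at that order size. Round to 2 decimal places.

$19,363.47

Q* = √(2·D·S / H) = √(2·30,350·426 / 14.5) = √1,783,324.1 ≈ 1,335.41 → Q = 1,335 bags
Annual ordering cost = (D/Q)·S = (30,350/1,335) × 426 = $9,684.72
Annual holding cost  = (Q/2)·H = (1,335/2) × 14.5 = $9,678.75
Total = $9,684.72 + $9,678.75 = $19,363.47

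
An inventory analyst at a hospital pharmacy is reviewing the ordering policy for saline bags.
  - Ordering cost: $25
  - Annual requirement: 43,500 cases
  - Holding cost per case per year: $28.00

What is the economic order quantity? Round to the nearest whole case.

279 cases

EOQ = √(2DS/H) = √(2 × 43,500 × 25 / 28)
    = √(77,678.57) ≈ 278.71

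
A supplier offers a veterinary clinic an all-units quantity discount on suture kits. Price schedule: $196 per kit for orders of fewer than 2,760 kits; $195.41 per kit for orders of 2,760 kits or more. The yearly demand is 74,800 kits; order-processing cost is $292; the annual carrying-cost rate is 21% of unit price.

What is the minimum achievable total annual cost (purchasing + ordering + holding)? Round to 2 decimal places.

$14,681,211.44

H₁ = 21%×$196 = $41.1600;  H₂ = 21%×$195.41 = $41.0361
EOQ₁ = √(2×74,800×292/41.1600) = 1,030.20  (< 2,760, feasible at tier 1)
EOQ₂ = √(2×74,800×292/41.0361) = 1,031.75  (< 2,760 → use Q = 2,760 at tier-2 price)
TC(tier 1 (EOQ₁), Q≈1,030.2) = $14,703,202.84
TC(tier 2, Q≈2,760.0) = $14,681,211.44
Minimum at tier 2: $14,681,211.44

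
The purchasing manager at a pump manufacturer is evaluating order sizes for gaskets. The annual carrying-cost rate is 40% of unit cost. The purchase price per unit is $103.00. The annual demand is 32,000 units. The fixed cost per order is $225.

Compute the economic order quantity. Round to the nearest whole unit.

Carrying cost H = $103 × 40% = $41.2000/unit/yr
Q* = √(2·D·S / H) = √(2·32,000·225 / 41.2) = √349,514.6 ≈ 591.20

591 units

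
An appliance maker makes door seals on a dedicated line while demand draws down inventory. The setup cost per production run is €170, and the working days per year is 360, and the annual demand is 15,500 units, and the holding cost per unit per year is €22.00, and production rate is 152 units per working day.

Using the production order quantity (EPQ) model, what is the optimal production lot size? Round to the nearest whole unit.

578 units

Daily demand d = 15,500/360 = 43.056; p = 152; 1 − d/p = 0.71674
EPQ = √(2DS / (H(1 − d/p)))
    = √(2 × 15,500 × 170 / (22 × 0.71674)) ≈ 578.11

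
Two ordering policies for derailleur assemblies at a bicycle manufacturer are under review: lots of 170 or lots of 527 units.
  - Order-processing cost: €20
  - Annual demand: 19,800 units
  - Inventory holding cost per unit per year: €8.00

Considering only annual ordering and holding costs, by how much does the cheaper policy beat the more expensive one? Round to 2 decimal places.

€149.99

Annual cost at Q: ordering D·S/Q plus holding Q·H/2.
TC(170) = (19,800/170)×20 + (170/2)×8 = €3,009.41
TC(527) = (19,800/527)×20 + (527/2)×8 = €2,859.42
Cheaper: Q = 527.  Difference = €149.99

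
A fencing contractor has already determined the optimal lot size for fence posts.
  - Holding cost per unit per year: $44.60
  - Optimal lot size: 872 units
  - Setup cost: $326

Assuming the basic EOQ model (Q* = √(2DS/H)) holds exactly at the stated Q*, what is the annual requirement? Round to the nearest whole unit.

Since Q* = (2DS/H)^½, squaring gives Q*²·H = 2DS.
D = Q²H / (2S) = 872² × 44.6 / (2 × 326) = 52,014.00

52,014 units per year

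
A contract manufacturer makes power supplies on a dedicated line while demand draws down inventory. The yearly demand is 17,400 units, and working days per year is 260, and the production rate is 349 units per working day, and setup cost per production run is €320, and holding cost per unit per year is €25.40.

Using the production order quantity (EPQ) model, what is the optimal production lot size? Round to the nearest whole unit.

Daily demand d = 17,400/260 = 66.923; p = 349; 1 − d/p = 0.80824
EPQ = √(2DS / (H(1 − d/p)))
    = √(2 × 17,400 × 320 / (25.4 × 0.80824)) ≈ 736.51

737 units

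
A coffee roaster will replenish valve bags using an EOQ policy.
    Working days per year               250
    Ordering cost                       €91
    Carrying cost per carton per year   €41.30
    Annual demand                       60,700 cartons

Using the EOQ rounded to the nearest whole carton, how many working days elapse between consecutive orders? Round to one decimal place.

2.1 days

Optimal lot size Q* = (2 × 60,700 × €91 / €41.3)^½ ≈ 517.20 → Q = 517 cartons
Days between orders = 250 / (D/Q) = 250 / 117.408 ≈ 2.129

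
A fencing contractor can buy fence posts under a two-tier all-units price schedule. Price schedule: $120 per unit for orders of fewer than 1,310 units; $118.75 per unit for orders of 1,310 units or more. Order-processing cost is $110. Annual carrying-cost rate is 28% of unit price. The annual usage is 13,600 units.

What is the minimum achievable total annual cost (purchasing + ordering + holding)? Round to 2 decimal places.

$1,637,920.73

H₁ = 28%×$120 = $33.6000;  H₂ = 28%×$118.75 = $33.2500
EOQ₁ = √(2×13,600×110/33.6000) = 298.41  (< 1,310, feasible at tier 1)
EOQ₂ = √(2×13,600×110/33.2500) = 299.97  (< 1,310 → use Q = 1,310 at tier-2 price)
TC(tier 1 (EOQ₁), Q≈298.4) = $1,642,026.52
TC(tier 2, Q≈1,310.0) = $1,637,920.73
Minimum at tier 2: $1,637,920.73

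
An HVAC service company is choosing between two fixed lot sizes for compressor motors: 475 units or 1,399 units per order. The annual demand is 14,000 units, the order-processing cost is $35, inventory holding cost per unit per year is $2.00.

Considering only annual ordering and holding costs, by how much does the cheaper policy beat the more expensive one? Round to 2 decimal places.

$242.67

Annual cost at Q: ordering D·S/Q plus holding Q·H/2.
TC(475) = (14,000/475)×35 + (475/2)×2 = $1,506.58
TC(1,399) = (14,000/1,399)×35 + (1,399/2)×2 = $1,749.25
Lots of 475 are cheaper by $242.67.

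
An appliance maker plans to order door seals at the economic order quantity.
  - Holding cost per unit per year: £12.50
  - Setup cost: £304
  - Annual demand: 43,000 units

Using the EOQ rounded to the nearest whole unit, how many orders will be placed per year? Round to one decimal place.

29.7 orders per year

Q* = √(2·D·S / H) = √(2·43,000·304 / 12.5) = √2,091,520.0 ≈ 1,446.21 → Q = 1,446
Orders per year = D/Q = 43,000 / 1,446 = 29.737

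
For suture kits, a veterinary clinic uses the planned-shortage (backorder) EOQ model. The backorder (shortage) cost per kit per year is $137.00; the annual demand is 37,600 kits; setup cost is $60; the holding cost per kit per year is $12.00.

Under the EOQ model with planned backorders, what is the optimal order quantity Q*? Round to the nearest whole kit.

Q* = √(2DS/H) · √((H + b)/b)
   = √(2 × 37,600 × 60 / 12) · √((12 + 137) / 137)
   = 613.188 × 1.0429 ≈ 639.48

639 kits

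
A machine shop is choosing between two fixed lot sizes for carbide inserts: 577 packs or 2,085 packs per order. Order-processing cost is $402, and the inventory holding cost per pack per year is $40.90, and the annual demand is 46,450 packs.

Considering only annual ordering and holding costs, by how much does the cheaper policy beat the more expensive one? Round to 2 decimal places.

Annual cost at Q: ordering D·S/Q plus holding Q·H/2.
TC(577) = (46,450/577)×402 + (577/2)×40.9 = $44,161.70
TC(2,085) = (46,450/2,085)×402 + (2,085/2)×40.9 = $51,594.08
Cheaper: Q = 577.  Difference = $7,432.38

$7,432.38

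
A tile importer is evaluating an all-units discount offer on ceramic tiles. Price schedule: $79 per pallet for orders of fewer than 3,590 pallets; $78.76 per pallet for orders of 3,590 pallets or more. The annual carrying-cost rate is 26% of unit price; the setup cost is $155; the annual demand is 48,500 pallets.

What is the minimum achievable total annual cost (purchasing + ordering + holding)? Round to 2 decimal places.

H₁ = 26%×$79 = $20.5400;  H₂ = 26%×$78.76 = $20.4776
EOQ₁ = √(2×48,500×155/20.5400) = 855.56  (< 3,590, feasible at tier 1)
EOQ₂ = √(2×48,500×155/20.4776) = 856.86  (< 3,590 → use Q = 3,590 at tier-2 price)
TC(tier 1 (EOQ₁), Q≈855.6) = $3,849,073.24
TC(tier 2, Q≈3,590.0) = $3,858,711.30
Minimum at tier 1 (EOQ₁): $3,849,073.24

$3,849,073.24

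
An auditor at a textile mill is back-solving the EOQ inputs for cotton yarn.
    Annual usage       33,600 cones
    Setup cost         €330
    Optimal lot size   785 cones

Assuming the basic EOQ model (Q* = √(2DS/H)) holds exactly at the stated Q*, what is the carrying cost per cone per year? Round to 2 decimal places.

EOQ relation: Q² = 2DS/H, so rearrange for the unknown.
H = 2DS / Q² = 2 × 33,600 × 330 / 785² = 35.9869

€35.99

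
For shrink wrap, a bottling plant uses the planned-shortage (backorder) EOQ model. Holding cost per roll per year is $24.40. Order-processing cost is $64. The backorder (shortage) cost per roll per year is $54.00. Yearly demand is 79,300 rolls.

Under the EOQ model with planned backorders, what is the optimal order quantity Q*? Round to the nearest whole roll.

Basic EOQ = √(2·79,300·64/24.4) = 644.981
Backorder adjustment √((H+b)/b) = √((24.4+54)/54) = 1.2049
Q* = 644.981 × 1.2049 ≈ 777.16

777 rolls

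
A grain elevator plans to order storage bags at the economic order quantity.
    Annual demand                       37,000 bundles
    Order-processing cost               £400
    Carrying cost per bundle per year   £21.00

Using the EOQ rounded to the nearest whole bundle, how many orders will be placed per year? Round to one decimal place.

Q* = √(2·D·S / H) = √(2·37,000·400 / 21) = √1,409,523.8 ≈ 1,187.23 → Q = 1,187
Orders per year = D/Q = 37,000 / 1,187 = 31.171

31.2 orders per year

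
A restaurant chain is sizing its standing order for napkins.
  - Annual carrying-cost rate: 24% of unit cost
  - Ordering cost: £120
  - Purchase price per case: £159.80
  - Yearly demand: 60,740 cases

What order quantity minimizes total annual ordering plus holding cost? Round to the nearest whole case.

617 cases

Holding cost per case per year: H = 24% × £159.8 = £38.3520
2DS/H = 2·60,740·120/38.352 = 380,100.13
EOQ = √380,100.13 ≈ 616.52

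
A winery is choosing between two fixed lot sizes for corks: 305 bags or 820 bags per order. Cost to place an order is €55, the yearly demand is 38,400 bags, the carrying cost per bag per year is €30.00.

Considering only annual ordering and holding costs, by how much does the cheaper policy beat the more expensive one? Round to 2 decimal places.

€3,376.02

TC(Q) = (D/Q)S + (Q/2)H
TC(305) = (38,400/305)×55 + (305/2)×30 = €11,499.59
TC(820) = (38,400/820)×55 + (820/2)×30 = €14,875.61
Lots of 305 are cheaper by €3,376.02.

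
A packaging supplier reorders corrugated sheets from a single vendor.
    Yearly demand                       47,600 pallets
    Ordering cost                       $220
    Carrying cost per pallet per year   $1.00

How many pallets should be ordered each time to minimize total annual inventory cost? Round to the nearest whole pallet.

4,576 pallets

2DS/H = 2·47,600·220/1 = 20,944,000.00
EOQ = √20,944,000.00 ≈ 4,576.46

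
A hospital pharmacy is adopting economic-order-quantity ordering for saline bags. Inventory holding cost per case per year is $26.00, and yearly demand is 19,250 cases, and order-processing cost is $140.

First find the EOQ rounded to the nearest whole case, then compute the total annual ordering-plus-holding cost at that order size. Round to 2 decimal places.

$11,838.08

Q* = √(2·D·S / H) = √(2·19,250·140 / 26) = √207,307.7 ≈ 455.31 → Q = 455 cases
Annual ordering cost = (D/Q)·S = (19,250/455) × 140 = $5,923.08
Annual holding cost  = (Q/2)·H = (455/2) × 26 = $5,915.00
Total = $5,923.08 + $5,915.00 = $11,838.08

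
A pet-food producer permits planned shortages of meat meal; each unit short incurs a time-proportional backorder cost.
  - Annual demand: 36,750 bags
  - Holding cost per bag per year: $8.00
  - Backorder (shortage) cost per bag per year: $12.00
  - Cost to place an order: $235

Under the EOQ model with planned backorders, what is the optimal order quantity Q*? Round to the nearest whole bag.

Basic EOQ = √(2·36,750·235/8) = 1,469.375
Backorder adjustment √((H+b)/b) = √((8+12)/12) = 1.2910
Q* = 1,469.375 × 1.2910 ≈ 1,896.95

1,897 bags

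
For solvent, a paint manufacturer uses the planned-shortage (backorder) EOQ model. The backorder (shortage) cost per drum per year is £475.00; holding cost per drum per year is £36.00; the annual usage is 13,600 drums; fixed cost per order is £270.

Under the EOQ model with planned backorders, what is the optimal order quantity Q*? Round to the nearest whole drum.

Basic EOQ = √(2·13,600·270/36) = 451.664
Backorder adjustment √((H+b)/b) = √((36+475)/475) = 1.0372
Q* = 451.664 × 1.0372 ≈ 468.47

468 drums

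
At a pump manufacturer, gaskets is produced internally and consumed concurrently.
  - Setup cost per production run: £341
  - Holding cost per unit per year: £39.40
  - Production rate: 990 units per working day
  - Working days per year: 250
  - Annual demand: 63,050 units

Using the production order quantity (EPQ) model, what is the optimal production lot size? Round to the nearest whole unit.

d = 63,050/250 = 252.2000 units/day;  effective holding cost H(1 − d/p) = 39.4·(1 − 252.2000/990) = 29.36295
Q* = √(2DS / H_eff) = √(2·63,050·341 / 29.36295) ≈ 1,210.14

1,210 units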